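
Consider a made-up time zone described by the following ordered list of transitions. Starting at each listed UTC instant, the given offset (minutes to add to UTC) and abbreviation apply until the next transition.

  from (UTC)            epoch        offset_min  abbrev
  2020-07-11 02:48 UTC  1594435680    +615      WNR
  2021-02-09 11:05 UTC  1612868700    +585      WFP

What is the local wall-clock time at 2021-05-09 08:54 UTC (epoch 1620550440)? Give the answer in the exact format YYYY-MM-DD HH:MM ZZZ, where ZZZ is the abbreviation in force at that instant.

2021-05-09 18:39 WFP

Query: 2021-05-09 08:54 UTC
Rule 2/2 (WFP, +09:45): 2021-02-09 11:05 UTC ≤ query < +∞
8·60 + 54 + 585 = 1119 min
1119 = 0·1440 + 1119; 1119 = 18·60 + 39 → 18:39, same day
→ 2021-05-09 18:39 WFP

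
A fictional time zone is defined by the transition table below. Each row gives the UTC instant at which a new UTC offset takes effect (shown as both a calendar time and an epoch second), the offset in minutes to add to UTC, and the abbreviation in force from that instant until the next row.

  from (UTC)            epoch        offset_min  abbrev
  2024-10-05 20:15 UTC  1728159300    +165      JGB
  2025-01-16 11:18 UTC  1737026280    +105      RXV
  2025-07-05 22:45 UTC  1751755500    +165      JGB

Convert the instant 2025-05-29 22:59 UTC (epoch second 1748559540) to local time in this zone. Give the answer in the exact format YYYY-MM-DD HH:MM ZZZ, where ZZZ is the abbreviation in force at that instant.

2025-05-30 00:44 RXV

Query: 2025-05-29 22:59 UTC
Rule 2/3 (RXV, +01:45): 2025-01-16 11:18 UTC ≤ query < 2025-07-05 22:45 UTC
22·60 + 59 + 105 = 1484 min
1484 = 1·1440 + 44; 44 = 0·60 + 44 → 00:44, 2025-05-29 + 1 day = 2025-05-30
→ 2025-05-30 00:44 RXV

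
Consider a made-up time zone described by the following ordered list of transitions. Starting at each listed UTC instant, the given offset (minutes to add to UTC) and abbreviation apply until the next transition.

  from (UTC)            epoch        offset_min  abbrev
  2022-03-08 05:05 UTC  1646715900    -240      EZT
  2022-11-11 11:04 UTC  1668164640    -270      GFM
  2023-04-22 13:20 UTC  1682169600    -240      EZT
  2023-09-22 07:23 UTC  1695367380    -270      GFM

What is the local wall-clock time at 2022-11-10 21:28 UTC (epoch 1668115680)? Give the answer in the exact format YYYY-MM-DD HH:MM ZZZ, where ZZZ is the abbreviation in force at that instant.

Query: 2022-11-10 21:28 UTC
Rule 1/4 (EZT, -04:00): 2022-03-08 05:05 UTC ≤ query < 2022-11-11 11:04 UTC
21·60 + 28 - 240 = 1048 min
1048 = 0·1440 + 1048; 1048 = 17·60 + 28 → 17:28, same day
→ 2022-11-10 17:28 EZT

2022-11-10 17:28 EZT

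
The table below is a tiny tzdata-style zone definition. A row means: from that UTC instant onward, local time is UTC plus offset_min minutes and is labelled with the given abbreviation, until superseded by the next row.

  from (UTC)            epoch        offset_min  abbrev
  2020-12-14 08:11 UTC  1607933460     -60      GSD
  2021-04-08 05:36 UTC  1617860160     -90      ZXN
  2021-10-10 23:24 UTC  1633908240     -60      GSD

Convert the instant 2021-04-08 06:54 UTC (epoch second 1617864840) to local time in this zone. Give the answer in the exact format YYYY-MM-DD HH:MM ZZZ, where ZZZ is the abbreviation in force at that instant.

2021-04-08 05:24 ZXN

Query: 2021-04-08 06:54 UTC
Rule 2/3 (ZXN, -01:30): 2021-04-08 05:36 UTC ≤ query < 2021-10-10 23:24 UTC
6·60 + 54 - 90 = 324 min
324 = 0·1440 + 324; 324 = 5·60 + 24 → 05:24, same day
→ 2021-04-08 05:24 ZXN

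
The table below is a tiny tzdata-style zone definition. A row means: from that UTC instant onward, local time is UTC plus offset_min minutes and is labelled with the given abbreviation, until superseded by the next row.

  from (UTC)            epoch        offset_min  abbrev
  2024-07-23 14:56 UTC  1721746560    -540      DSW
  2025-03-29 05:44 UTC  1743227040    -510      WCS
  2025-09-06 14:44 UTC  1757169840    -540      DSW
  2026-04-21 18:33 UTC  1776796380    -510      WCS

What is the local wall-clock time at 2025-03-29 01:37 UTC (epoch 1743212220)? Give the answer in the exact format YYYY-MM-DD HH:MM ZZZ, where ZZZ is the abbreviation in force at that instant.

2025-03-28 16:37 DSW

Query: 2025-03-29 01:37 UTC
Rule 1/4 (DSW, -09:00): 2024-07-23 14:56 UTC ≤ query < 2025-03-29 05:44 UTC
1·60 + 37 - 540 = -443 min
-443 = -1·1440 + 997; 997 = 16·60 + 37 → 16:37, 2025-03-29 - 1 day = 2025-03-28
→ 2025-03-28 16:37 DSW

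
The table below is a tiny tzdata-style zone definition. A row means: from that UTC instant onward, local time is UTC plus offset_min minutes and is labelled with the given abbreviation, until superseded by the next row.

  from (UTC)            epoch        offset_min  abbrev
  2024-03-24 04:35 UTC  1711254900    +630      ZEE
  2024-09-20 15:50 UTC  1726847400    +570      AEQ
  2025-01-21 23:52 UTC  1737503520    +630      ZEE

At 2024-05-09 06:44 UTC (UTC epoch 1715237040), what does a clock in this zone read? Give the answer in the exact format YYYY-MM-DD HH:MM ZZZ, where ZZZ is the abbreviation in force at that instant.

2024-05-09 17:14 ZEE

Query: 2024-05-09 06:44 UTC
Rule 1/3 (ZEE, +10:30): 2024-03-24 04:35 UTC ≤ query < 2024-09-20 15:50 UTC
6·60 + 44 + 630 = 1034 min
1034 = 0·1440 + 1034; 1034 = 17·60 + 14 → 17:14, same day
→ 2024-05-09 17:14 ZEE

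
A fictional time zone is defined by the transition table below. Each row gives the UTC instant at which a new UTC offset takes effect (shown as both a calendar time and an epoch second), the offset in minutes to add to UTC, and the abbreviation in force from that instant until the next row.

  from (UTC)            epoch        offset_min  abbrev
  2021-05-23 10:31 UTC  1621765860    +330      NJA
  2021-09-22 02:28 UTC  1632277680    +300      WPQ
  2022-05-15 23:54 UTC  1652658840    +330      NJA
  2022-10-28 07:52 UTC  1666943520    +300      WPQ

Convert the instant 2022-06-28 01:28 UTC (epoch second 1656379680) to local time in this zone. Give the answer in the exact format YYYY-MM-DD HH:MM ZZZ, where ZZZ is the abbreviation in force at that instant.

Query: 2022-06-28 01:28 UTC
Rule 3/4 (NJA, +05:30): 2022-05-15 23:54 UTC ≤ query < 2022-10-28 07:52 UTC
1·60 + 28 + 330 = 418 min
418 = 0·1440 + 418; 418 = 6·60 + 58 → 06:58, same day
→ 2022-06-28 06:58 NJA

2022-06-28 06:58 NJA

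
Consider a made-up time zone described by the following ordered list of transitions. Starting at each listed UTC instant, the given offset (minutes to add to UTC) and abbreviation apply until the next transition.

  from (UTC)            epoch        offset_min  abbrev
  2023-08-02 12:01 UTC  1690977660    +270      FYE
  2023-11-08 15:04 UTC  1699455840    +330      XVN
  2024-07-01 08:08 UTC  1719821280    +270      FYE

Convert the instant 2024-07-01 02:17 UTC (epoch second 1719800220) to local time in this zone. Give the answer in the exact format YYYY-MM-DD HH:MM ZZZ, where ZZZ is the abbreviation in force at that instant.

Query: 2024-07-01 02:17 UTC
Rule 2/3 (XVN, +05:30): 2023-11-08 15:04 UTC ≤ query < 2024-07-01 08:08 UTC
2·60 + 17 + 330 = 467 min
467 = 0·1440 + 467; 467 = 7·60 + 47 → 07:47, same day
→ 2024-07-01 07:47 XVN

2024-07-01 07:47 XVN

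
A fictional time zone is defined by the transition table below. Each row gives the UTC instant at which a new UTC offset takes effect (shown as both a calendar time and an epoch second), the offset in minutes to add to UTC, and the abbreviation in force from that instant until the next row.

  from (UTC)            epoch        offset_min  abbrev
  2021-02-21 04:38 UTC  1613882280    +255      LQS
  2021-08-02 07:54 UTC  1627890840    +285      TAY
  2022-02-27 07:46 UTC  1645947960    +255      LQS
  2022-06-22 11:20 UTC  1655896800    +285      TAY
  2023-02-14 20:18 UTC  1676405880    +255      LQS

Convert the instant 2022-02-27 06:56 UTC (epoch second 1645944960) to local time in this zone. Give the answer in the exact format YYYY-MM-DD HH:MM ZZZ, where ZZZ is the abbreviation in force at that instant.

Query: 2022-02-27 06:56 UTC
Rule 2/5 (TAY, +04:45): 2021-08-02 07:54 UTC ≤ query < 2022-02-27 07:46 UTC
6·60 + 56 + 285 = 701 min
701 = 0·1440 + 701; 701 = 11·60 + 41 → 11:41, same day
→ 2022-02-27 11:41 TAY

2022-02-27 11:41 TAY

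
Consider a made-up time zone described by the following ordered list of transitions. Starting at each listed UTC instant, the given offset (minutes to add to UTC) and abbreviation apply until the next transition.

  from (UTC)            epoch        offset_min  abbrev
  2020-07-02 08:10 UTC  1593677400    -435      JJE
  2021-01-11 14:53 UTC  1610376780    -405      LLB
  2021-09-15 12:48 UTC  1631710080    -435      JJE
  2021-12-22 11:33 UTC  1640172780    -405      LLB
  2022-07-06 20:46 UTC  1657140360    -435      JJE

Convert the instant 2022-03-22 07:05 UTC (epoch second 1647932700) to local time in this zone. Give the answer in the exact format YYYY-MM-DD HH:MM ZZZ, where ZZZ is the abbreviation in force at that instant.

Query: 2022-03-22 07:05 UTC
Rule 4/5 (LLB, -06:45): 2021-12-22 11:33 UTC ≤ query < 2022-07-06 20:46 UTC
7·60 + 5 - 405 = 20 min
20 = 0·1440 + 20; 20 = 0·60 + 20 → 00:20, same day
→ 2022-03-22 00:20 LLB

2022-03-22 00:20 LLB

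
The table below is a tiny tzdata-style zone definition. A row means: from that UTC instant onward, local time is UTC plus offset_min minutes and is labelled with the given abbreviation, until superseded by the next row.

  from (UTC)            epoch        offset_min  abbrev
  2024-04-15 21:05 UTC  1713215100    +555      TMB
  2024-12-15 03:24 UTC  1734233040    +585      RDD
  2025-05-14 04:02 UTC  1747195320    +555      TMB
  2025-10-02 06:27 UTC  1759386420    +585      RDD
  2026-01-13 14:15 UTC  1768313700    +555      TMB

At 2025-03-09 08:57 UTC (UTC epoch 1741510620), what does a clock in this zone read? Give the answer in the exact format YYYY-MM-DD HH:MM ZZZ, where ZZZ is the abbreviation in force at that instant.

Query: 2025-03-09 08:57 UTC
Rule 2/5 (RDD, +09:45): 2024-12-15 03:24 UTC ≤ query < 2025-05-14 04:02 UTC
8·60 + 57 + 585 = 1122 min
1122 = 0·1440 + 1122; 1122 = 18·60 + 42 → 18:42, same day
→ 2025-03-09 18:42 RDD

2025-03-09 18:42 RDD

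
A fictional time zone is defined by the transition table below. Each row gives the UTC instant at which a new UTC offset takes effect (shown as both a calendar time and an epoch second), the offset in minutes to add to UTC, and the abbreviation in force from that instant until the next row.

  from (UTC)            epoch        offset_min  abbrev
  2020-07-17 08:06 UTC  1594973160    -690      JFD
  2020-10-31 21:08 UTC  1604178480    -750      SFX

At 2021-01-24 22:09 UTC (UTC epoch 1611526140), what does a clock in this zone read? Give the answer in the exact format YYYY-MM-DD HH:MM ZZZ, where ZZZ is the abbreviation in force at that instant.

Query: 2021-01-24 22:09 UTC
Rule 2/2 (SFX, -12:30): 2020-10-31 21:08 UTC ≤ query < +∞
22·60 + 9 - 750 = 579 min
579 = 0·1440 + 579; 579 = 9·60 + 39 → 09:39, same day
→ 2021-01-24 09:39 SFX

2021-01-24 09:39 SFX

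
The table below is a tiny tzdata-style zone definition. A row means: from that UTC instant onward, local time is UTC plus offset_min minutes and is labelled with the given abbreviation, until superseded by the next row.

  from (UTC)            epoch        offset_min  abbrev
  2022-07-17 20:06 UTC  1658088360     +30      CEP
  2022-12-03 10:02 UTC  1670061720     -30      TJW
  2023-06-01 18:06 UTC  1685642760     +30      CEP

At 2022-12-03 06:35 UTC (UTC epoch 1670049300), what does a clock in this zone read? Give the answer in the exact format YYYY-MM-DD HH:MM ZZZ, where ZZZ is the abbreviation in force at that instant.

Query: 2022-12-03 06:35 UTC
Rule 1/3 (CEP, +00:30): 2022-07-17 20:06 UTC ≤ query < 2022-12-03 10:02 UTC
6·60 + 35 + 30 = 425 min
425 = 0·1440 + 425; 425 = 7·60 + 5 → 07:05, same day
→ 2022-12-03 07:05 CEP

2022-12-03 07:05 CEP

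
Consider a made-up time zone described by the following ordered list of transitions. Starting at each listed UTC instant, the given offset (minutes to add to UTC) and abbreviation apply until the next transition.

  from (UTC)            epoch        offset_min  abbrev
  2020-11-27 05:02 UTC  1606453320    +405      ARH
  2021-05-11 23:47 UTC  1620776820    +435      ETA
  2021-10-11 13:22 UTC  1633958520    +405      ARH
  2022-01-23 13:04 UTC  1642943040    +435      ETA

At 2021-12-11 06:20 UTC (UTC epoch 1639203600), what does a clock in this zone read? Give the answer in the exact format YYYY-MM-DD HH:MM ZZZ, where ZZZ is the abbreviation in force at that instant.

2021-12-11 13:05 ARH

Query: 2021-12-11 06:20 UTC
Rule 3/4 (ARH, +06:45): 2021-10-11 13:22 UTC ≤ query < 2022-01-23 13:04 UTC
6·60 + 20 + 405 = 785 min
785 = 0·1440 + 785; 785 = 13·60 + 5 → 13:05, same day
→ 2021-12-11 13:05 ARH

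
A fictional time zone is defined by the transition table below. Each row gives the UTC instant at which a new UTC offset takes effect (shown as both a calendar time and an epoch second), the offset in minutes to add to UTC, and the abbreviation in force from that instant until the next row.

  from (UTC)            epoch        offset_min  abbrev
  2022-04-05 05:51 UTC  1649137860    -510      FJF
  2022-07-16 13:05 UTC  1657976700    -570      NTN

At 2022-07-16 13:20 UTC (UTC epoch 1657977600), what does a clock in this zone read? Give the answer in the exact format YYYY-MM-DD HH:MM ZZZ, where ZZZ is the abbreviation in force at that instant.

2022-07-16 03:50 NTN

Query: 2022-07-16 13:20 UTC
Rule 2/2 (NTN, -09:30): 2022-07-16 13:05 UTC ≤ query < +∞
13·60 + 20 - 570 = 230 min
230 = 0·1440 + 230; 230 = 3·60 + 50 → 03:50, same day
→ 2022-07-16 03:50 NTN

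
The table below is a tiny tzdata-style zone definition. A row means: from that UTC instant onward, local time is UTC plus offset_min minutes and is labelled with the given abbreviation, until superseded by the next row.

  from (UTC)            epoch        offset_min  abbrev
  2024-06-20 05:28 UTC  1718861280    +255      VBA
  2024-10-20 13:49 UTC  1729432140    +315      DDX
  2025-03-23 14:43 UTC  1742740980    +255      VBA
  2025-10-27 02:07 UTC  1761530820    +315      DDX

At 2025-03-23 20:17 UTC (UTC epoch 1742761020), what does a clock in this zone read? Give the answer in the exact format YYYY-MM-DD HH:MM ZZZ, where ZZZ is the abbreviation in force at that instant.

Query: 2025-03-23 20:17 UTC
Rule 3/4 (VBA, +04:15): 2025-03-23 14:43 UTC ≤ query < 2025-10-27 02:07 UTC
20·60 + 17 + 255 = 1472 min
1472 = 1·1440 + 32; 32 = 0·60 + 32 → 00:32, 2025-03-23 + 1 day = 2025-03-24
→ 2025-03-24 00:32 VBA

2025-03-24 00:32 VBA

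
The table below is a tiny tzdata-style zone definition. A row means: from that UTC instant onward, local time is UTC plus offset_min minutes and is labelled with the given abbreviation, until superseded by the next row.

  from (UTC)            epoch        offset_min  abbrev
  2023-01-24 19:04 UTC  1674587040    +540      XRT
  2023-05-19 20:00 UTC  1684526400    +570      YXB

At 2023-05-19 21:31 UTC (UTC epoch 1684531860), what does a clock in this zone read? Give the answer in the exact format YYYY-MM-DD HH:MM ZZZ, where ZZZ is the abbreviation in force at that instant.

2023-05-20 07:01 YXB

Query: 2023-05-19 21:31 UTC
Rule 2/2 (YXB, +09:30): 2023-05-19 20:00 UTC ≤ query < +∞
21·60 + 31 + 570 = 1861 min
1861 = 1·1440 + 421; 421 = 7·60 + 1 → 07:01, 2023-05-19 + 1 day = 2023-05-20
→ 2023-05-20 07:01 YXB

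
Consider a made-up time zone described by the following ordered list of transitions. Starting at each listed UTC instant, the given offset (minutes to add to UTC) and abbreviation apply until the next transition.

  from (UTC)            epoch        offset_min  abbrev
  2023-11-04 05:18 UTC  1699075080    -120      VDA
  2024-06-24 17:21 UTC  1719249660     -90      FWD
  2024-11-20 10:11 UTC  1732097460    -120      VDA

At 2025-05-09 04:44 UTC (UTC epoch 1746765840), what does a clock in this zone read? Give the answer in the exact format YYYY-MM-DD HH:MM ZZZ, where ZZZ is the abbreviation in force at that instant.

Query: 2025-05-09 04:44 UTC
Rule 3/3 (VDA, -02:00): 2024-11-20 10:11 UTC ≤ query < +∞
4·60 + 44 - 120 = 164 min
164 = 0·1440 + 164; 164 = 2·60 + 44 → 02:44, same day
→ 2025-05-09 02:44 VDA

2025-05-09 02:44 VDA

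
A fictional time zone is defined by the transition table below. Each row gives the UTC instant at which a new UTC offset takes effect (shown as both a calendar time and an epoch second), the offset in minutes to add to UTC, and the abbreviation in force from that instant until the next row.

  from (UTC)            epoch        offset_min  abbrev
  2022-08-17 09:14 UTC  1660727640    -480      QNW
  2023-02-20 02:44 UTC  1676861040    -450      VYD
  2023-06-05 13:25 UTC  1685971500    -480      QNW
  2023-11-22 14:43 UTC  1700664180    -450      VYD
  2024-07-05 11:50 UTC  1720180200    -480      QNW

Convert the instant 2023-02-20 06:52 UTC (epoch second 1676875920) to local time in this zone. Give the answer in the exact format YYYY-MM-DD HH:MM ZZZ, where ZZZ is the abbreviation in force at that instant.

Query: 2023-02-20 06:52 UTC
Rule 2/5 (VYD, -07:30): 2023-02-20 02:44 UTC ≤ query < 2023-06-05 13:25 UTC
6·60 + 52 - 450 = -38 min
-38 = -1·1440 + 1402; 1402 = 23·60 + 22 → 23:22, 2023-02-20 - 1 day = 2023-02-19
→ 2023-02-19 23:22 VYD

2023-02-19 23:22 VYD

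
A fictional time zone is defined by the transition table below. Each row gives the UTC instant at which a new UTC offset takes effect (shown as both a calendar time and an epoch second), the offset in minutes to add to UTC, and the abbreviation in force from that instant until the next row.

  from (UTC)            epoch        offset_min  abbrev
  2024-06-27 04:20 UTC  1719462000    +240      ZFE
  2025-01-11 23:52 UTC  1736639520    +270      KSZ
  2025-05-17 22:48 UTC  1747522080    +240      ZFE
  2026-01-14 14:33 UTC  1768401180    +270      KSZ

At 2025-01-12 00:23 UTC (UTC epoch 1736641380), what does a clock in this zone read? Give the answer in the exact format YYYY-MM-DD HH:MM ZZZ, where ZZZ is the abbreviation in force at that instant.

Query: 2025-01-12 00:23 UTC
Rule 2/4 (KSZ, +04:30): 2025-01-11 23:52 UTC ≤ query < 2025-05-17 22:48 UTC
0·60 + 23 + 270 = 293 min
293 = 0·1440 + 293; 293 = 4·60 + 53 → 04:53, same day
→ 2025-01-12 04:53 KSZ

2025-01-12 04:53 KSZ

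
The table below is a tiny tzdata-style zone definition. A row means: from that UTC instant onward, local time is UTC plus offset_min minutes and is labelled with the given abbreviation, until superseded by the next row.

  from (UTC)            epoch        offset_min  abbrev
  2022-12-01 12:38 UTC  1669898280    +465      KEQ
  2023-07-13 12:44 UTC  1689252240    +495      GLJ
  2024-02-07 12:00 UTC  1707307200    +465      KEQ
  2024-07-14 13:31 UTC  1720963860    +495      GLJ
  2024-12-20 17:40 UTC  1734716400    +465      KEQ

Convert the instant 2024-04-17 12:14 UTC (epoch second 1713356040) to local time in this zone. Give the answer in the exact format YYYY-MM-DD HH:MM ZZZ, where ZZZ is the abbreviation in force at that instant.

Query: 2024-04-17 12:14 UTC
Rule 3/5 (KEQ, +07:45): 2024-02-07 12:00 UTC ≤ query < 2024-07-14 13:31 UTC
12·60 + 14 + 465 = 1199 min
1199 = 0·1440 + 1199; 1199 = 19·60 + 59 → 19:59, same day
→ 2024-04-17 19:59 KEQ

2024-04-17 19:59 KEQ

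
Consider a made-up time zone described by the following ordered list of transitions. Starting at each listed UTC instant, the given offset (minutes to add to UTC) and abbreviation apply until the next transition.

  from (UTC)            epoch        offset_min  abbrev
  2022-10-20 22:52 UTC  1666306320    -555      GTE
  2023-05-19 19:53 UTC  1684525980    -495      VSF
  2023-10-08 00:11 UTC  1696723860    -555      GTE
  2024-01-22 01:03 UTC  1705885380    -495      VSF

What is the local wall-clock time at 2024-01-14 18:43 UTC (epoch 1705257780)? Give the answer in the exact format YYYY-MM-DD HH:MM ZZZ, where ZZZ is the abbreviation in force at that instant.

2024-01-14 09:28 GTE

Query: 2024-01-14 18:43 UTC
Rule 3/4 (GTE, -09:15): 2023-10-08 00:11 UTC ≤ query < 2024-01-22 01:03 UTC
18·60 + 43 - 555 = 568 min
568 = 0·1440 + 568; 568 = 9·60 + 28 → 09:28, same day
→ 2024-01-14 09:28 GTE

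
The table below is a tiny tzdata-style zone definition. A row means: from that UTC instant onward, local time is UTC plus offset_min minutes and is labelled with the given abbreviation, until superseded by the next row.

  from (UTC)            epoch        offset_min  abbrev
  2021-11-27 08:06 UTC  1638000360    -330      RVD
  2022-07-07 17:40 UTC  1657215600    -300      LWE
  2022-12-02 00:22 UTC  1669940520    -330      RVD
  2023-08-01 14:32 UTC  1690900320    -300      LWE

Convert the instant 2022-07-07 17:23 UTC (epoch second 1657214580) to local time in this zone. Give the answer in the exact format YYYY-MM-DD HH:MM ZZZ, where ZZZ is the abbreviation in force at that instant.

Query: 2022-07-07 17:23 UTC
Rule 1/4 (RVD, -05:30): 2021-11-27 08:06 UTC ≤ query < 2022-07-07 17:40 UTC
17·60 + 23 - 330 = 713 min
713 = 0·1440 + 713; 713 = 11·60 + 53 → 11:53, same day
→ 2022-07-07 11:53 RVD

2022-07-07 11:53 RVD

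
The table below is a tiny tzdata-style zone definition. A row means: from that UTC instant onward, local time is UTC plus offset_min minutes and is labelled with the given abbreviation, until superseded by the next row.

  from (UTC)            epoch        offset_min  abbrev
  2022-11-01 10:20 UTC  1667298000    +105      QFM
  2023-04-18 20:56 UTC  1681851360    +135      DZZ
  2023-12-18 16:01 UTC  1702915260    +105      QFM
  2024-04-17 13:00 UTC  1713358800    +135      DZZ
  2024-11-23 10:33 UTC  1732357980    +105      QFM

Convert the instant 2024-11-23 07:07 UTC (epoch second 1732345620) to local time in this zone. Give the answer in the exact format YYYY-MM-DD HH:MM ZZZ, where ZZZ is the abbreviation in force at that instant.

Query: 2024-11-23 07:07 UTC
Rule 4/5 (DZZ, +02:15): 2024-04-17 13:00 UTC ≤ query < 2024-11-23 10:33 UTC
7·60 + 7 + 135 = 562 min
562 = 0·1440 + 562; 562 = 9·60 + 22 → 09:22, same day
→ 2024-11-23 09:22 DZZ

2024-11-23 09:22 DZZ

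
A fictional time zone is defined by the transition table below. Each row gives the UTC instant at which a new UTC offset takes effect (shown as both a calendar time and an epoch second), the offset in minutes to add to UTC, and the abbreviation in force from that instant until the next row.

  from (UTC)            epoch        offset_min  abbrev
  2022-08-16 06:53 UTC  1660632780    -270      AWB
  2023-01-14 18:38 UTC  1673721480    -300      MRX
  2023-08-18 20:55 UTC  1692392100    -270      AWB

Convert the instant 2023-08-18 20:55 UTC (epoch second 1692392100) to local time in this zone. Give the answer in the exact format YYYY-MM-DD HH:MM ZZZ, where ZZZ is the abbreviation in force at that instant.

Query: 2023-08-18 20:55 UTC
Rule 3/3 (AWB, -04:30): 2023-08-18 20:55 UTC ≤ query < +∞
20·60 + 55 - 270 = 985 min
985 = 0·1440 + 985; 985 = 16·60 + 25 → 16:25, same day
→ 2023-08-18 16:25 AWB

2023-08-18 16:25 AWB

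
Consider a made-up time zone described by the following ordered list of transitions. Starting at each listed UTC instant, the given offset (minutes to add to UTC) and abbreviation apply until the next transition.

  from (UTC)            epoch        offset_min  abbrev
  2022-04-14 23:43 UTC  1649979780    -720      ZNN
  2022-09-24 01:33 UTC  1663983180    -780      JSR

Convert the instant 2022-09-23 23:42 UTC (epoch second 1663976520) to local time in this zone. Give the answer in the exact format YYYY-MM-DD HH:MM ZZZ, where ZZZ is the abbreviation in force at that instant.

Query: 2022-09-23 23:42 UTC
Rule 1/2 (ZNN, -12:00): 2022-04-14 23:43 UTC ≤ query < 2022-09-24 01:33 UTC
23·60 + 42 - 720 = 702 min
702 = 0·1440 + 702; 702 = 11·60 + 42 → 11:42, same day
→ 2022-09-23 11:42 ZNN

2022-09-23 11:42 ZNN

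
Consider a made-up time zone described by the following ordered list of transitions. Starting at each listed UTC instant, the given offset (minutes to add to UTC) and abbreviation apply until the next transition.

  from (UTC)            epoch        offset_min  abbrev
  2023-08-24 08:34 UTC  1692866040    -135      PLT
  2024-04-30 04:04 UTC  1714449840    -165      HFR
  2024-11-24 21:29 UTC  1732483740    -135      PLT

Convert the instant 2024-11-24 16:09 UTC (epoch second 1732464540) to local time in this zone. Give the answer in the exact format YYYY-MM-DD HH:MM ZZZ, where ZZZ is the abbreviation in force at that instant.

2024-11-24 13:24 HFR

Query: 2024-11-24 16:09 UTC
Rule 2/3 (HFR, -02:45): 2024-04-30 04:04 UTC ≤ query < 2024-11-24 21:29 UTC
16·60 + 9 - 165 = 804 min
804 = 0·1440 + 804; 804 = 13·60 + 24 → 13:24, same day
→ 2024-11-24 13:24 HFR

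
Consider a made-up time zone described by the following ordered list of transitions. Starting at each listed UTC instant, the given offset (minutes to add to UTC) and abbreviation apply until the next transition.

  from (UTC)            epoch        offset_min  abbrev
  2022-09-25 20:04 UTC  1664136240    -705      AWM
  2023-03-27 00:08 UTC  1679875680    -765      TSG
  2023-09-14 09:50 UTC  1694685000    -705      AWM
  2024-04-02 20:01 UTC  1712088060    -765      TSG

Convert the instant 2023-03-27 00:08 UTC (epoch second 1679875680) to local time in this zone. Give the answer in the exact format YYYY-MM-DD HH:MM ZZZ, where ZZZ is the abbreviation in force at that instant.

Query: 2023-03-27 00:08 UTC
Rule 2/4 (TSG, -12:45): 2023-03-27 00:08 UTC ≤ query < 2023-09-14 09:50 UTC
0·60 + 8 - 765 = -757 min
-757 = -1·1440 + 683; 683 = 11·60 + 23 → 11:23, 2023-03-27 - 1 day = 2023-03-26
→ 2023-03-26 11:23 TSG

2023-03-26 11:23 TSG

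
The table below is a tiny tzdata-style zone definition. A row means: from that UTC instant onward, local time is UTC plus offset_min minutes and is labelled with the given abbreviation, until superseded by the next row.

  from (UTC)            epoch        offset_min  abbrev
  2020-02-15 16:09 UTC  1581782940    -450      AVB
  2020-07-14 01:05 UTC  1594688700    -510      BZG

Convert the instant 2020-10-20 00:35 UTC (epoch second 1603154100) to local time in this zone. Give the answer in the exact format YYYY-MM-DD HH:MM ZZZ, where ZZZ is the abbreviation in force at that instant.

2020-10-19 16:05 BZG

Query: 2020-10-20 00:35 UTC
Rule 2/2 (BZG, -08:30): 2020-07-14 01:05 UTC ≤ query < +∞
0·60 + 35 - 510 = -475 min
-475 = -1·1440 + 965; 965 = 16·60 + 5 → 16:05, 2020-10-20 - 1 day = 2020-10-19
→ 2020-10-19 16:05 BZG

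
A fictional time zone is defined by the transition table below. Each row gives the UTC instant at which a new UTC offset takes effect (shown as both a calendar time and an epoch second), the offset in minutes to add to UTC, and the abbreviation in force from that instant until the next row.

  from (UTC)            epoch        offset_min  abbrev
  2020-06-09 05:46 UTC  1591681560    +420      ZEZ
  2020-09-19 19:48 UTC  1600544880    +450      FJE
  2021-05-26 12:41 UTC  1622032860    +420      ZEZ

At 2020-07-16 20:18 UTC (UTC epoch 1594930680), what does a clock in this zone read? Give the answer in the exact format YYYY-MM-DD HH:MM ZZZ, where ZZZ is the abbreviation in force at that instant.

2020-07-17 03:18 ZEZ

Query: 2020-07-16 20:18 UTC
Rule 1/3 (ZEZ, +07:00): 2020-06-09 05:46 UTC ≤ query < 2020-09-19 19:48 UTC
20·60 + 18 + 420 = 1638 min
1638 = 1·1440 + 198; 198 = 3·60 + 18 → 03:18, 2020-07-16 + 1 day = 2020-07-17
→ 2020-07-17 03:18 ZEZ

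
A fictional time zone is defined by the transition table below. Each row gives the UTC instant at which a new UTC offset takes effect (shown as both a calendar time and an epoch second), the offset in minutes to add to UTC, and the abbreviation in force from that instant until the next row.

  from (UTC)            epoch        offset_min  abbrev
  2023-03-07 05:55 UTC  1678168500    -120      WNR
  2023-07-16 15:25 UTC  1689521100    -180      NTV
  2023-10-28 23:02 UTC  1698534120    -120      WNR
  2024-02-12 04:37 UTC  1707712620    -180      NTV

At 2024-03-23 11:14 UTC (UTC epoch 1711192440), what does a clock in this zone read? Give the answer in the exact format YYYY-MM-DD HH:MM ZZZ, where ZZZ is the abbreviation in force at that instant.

2024-03-23 08:14 NTV

Query: 2024-03-23 11:14 UTC
Rule 4/4 (NTV, -03:00): 2024-02-12 04:37 UTC ≤ query < +∞
11·60 + 14 - 180 = 494 min
494 = 0·1440 + 494; 494 = 8·60 + 14 → 08:14, same day
→ 2024-03-23 08:14 NTV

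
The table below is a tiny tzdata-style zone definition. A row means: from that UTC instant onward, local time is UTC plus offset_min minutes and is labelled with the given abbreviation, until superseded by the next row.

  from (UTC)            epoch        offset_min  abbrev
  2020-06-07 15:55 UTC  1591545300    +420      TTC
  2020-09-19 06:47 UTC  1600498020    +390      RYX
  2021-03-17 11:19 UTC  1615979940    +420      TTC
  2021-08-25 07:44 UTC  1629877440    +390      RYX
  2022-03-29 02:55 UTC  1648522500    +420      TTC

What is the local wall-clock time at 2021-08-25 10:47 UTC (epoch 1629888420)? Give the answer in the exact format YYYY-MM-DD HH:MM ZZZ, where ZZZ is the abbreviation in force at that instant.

Query: 2021-08-25 10:47 UTC
Rule 4/5 (RYX, +06:30): 2021-08-25 07:44 UTC ≤ query < 2022-03-29 02:55 UTC
10·60 + 47 + 390 = 1037 min
1037 = 0·1440 + 1037; 1037 = 17·60 + 17 → 17:17, same day
→ 2021-08-25 17:17 RYX

2021-08-25 17:17 RYX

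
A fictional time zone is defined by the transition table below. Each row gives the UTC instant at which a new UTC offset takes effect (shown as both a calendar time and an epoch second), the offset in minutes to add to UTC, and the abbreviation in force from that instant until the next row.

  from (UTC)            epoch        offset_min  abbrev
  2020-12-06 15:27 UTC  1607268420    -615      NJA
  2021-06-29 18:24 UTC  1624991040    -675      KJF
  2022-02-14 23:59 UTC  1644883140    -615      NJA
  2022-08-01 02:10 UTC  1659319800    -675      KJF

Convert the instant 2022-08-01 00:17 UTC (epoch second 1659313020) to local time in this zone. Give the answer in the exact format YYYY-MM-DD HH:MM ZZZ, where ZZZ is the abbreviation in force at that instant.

Query: 2022-08-01 00:17 UTC
Rule 3/4 (NJA, -10:15): 2022-02-14 23:59 UTC ≤ query < 2022-08-01 02:10 UTC
0·60 + 17 - 615 = -598 min
-598 = -1·1440 + 842; 842 = 14·60 + 2 → 14:02, 2022-08-01 - 1 day = 2022-07-31
→ 2022-07-31 14:02 NJA

2022-07-31 14:02 NJA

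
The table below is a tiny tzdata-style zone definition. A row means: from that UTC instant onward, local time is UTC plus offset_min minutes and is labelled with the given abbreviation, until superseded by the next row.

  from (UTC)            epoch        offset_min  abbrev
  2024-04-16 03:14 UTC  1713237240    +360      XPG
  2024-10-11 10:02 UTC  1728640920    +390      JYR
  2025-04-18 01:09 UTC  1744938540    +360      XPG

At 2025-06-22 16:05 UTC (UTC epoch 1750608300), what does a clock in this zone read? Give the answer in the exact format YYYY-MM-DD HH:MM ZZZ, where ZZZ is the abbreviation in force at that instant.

2025-06-22 22:05 XPG

Query: 2025-06-22 16:05 UTC
Rule 3/3 (XPG, +06:00): 2025-04-18 01:09 UTC ≤ query < +∞
16·60 + 5 + 360 = 1325 min
1325 = 0·1440 + 1325; 1325 = 22·60 + 5 → 22:05, same day
→ 2025-06-22 22:05 XPG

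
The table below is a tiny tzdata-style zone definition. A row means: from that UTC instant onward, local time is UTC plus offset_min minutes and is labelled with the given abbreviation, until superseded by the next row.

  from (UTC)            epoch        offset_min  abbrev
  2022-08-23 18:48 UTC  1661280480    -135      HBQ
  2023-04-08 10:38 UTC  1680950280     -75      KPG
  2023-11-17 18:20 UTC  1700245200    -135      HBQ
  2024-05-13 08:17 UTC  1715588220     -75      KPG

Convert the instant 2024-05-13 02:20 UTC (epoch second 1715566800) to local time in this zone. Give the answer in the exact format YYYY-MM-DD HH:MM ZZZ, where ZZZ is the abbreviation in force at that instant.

2024-05-13 00:05 HBQ

Query: 2024-05-13 02:20 UTC
Rule 3/4 (HBQ, -02:15): 2023-11-17 18:20 UTC ≤ query < 2024-05-13 08:17 UTC
2·60 + 20 - 135 = 5 min
5 = 0·1440 + 5; 5 = 0·60 + 5 → 00:05, same day
→ 2024-05-13 00:05 HBQ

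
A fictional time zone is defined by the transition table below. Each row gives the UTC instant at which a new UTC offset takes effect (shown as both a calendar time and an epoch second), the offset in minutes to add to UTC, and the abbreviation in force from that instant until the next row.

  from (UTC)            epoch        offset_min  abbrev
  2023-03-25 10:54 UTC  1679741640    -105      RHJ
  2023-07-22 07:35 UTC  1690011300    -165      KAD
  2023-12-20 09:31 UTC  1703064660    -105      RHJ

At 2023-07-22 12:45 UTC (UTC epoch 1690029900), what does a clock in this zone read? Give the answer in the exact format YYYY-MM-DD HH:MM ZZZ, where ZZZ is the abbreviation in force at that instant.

2023-07-22 10:00 KAD

Query: 2023-07-22 12:45 UTC
Rule 2/3 (KAD, -02:45): 2023-07-22 07:35 UTC ≤ query < 2023-12-20 09:31 UTC
12·60 + 45 - 165 = 600 min
600 = 0·1440 + 600; 600 = 10·60 + 0 → 10:00, same day
→ 2023-07-22 10:00 KAD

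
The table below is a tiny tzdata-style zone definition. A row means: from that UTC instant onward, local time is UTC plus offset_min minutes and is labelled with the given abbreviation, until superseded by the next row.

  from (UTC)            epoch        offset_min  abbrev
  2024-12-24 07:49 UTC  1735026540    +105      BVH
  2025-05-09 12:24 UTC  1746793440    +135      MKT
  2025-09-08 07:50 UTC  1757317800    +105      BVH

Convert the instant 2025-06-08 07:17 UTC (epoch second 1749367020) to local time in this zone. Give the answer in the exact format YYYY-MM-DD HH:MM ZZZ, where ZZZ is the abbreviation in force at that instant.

2025-06-08 09:32 MKT

Query: 2025-06-08 07:17 UTC
Rule 2/3 (MKT, +02:15): 2025-05-09 12:24 UTC ≤ query < 2025-09-08 07:50 UTC
7·60 + 17 + 135 = 572 min
572 = 0·1440 + 572; 572 = 9·60 + 32 → 09:32, same day
→ 2025-06-08 09:32 MKT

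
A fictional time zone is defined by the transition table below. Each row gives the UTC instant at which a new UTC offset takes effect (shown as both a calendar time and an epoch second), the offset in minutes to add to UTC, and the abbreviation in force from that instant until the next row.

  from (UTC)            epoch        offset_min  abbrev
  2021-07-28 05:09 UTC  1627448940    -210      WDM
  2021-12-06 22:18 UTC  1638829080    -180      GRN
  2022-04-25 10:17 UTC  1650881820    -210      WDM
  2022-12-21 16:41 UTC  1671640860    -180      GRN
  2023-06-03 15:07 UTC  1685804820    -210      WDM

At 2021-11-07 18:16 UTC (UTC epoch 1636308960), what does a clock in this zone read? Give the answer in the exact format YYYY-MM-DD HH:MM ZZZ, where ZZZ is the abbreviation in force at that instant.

2021-11-07 14:46 WDM

Query: 2021-11-07 18:16 UTC
Rule 1/5 (WDM, -03:30): 2021-07-28 05:09 UTC ≤ query < 2021-12-06 22:18 UTC
18·60 + 16 - 210 = 886 min
886 = 0·1440 + 886; 886 = 14·60 + 46 → 14:46, same day
→ 2021-11-07 14:46 WDM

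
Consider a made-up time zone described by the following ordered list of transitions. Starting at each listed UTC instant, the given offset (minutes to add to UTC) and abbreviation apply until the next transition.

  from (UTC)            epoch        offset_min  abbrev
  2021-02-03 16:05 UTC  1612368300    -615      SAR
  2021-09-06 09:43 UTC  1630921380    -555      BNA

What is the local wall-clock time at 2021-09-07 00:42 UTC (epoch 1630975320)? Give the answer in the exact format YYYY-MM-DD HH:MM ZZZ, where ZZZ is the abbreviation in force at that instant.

2021-09-06 15:27 BNA

Query: 2021-09-07 00:42 UTC
Rule 2/2 (BNA, -09:15): 2021-09-06 09:43 UTC ≤ query < +∞
0·60 + 42 - 555 = -513 min
-513 = -1·1440 + 927; 927 = 15·60 + 27 → 15:27, 2021-09-07 - 1 day = 2021-09-06
→ 2021-09-06 15:27 BNA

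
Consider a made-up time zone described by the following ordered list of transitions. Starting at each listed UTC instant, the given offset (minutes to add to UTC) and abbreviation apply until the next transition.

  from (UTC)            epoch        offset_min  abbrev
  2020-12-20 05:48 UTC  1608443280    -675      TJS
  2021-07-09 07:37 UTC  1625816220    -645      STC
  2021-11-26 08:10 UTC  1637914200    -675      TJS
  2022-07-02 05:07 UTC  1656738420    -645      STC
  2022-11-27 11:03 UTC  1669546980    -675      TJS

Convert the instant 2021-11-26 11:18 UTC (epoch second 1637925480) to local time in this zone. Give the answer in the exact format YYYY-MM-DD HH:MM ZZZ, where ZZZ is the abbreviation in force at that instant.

Query: 2021-11-26 11:18 UTC
Rule 3/5 (TJS, -11:15): 2021-11-26 08:10 UTC ≤ query < 2022-07-02 05:07 UTC
11·60 + 18 - 675 = 3 min
3 = 0·1440 + 3; 3 = 0·60 + 3 → 00:03, same day
→ 2021-11-26 00:03 TJS

2021-11-26 00:03 TJS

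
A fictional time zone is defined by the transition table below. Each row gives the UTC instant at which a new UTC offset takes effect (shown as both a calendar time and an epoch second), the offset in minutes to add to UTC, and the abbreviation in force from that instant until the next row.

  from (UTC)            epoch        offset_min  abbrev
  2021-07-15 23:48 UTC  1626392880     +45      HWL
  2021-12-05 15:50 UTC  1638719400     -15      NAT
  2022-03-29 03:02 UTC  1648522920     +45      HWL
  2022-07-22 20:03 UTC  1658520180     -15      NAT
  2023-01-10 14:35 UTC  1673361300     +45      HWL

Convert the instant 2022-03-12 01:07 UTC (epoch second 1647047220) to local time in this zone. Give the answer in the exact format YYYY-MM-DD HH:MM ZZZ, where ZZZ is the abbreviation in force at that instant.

2022-03-12 00:52 NAT

Query: 2022-03-12 01:07 UTC
Rule 2/5 (NAT, -00:15): 2021-12-05 15:50 UTC ≤ query < 2022-03-29 03:02 UTC
1·60 + 7 - 15 = 52 min
52 = 0·1440 + 52; 52 = 0·60 + 52 → 00:52, same day
→ 2022-03-12 00:52 NAT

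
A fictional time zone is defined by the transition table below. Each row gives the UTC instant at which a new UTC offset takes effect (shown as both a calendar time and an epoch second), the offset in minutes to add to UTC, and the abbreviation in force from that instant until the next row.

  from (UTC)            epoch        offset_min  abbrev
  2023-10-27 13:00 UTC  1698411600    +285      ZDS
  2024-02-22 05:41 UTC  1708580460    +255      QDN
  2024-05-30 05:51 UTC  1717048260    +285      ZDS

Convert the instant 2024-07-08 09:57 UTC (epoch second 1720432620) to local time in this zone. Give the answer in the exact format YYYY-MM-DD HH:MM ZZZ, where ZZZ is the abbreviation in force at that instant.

Query: 2024-07-08 09:57 UTC
Rule 3/3 (ZDS, +04:45): 2024-05-30 05:51 UTC ≤ query < +∞
9·60 + 57 + 285 = 882 min
882 = 0·1440 + 882; 882 = 14·60 + 42 → 14:42, same day
→ 2024-07-08 14:42 ZDS

2024-07-08 14:42 ZDS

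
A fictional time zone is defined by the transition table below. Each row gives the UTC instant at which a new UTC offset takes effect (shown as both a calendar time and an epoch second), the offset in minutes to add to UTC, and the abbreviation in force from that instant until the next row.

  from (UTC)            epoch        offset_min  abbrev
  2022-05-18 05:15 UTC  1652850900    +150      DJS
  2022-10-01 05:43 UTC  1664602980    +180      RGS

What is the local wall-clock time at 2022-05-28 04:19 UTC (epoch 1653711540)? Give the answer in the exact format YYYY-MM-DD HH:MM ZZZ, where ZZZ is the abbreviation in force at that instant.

Query: 2022-05-28 04:19 UTC
Rule 1/2 (DJS, +02:30): 2022-05-18 05:15 UTC ≤ query < 2022-10-01 05:43 UTC
4·60 + 19 + 150 = 409 min
409 = 0·1440 + 409; 409 = 6·60 + 49 → 06:49, same day
→ 2022-05-28 06:49 DJS

2022-05-28 06:49 DJS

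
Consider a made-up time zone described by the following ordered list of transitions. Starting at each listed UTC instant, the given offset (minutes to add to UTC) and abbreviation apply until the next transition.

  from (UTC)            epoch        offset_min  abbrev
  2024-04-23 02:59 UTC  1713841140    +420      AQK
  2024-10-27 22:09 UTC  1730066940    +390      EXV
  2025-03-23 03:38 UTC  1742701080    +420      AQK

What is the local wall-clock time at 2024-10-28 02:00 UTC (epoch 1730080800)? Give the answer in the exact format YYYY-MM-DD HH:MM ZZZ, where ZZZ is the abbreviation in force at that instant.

2024-10-28 08:30 EXV

Query: 2024-10-28 02:00 UTC
Rule 2/3 (EXV, +06:30): 2024-10-27 22:09 UTC ≤ query < 2025-03-23 03:38 UTC
2·60 + 0 + 390 = 510 min
510 = 0·1440 + 510; 510 = 8·60 + 30 → 08:30, same day
→ 2024-10-28 08:30 EXV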